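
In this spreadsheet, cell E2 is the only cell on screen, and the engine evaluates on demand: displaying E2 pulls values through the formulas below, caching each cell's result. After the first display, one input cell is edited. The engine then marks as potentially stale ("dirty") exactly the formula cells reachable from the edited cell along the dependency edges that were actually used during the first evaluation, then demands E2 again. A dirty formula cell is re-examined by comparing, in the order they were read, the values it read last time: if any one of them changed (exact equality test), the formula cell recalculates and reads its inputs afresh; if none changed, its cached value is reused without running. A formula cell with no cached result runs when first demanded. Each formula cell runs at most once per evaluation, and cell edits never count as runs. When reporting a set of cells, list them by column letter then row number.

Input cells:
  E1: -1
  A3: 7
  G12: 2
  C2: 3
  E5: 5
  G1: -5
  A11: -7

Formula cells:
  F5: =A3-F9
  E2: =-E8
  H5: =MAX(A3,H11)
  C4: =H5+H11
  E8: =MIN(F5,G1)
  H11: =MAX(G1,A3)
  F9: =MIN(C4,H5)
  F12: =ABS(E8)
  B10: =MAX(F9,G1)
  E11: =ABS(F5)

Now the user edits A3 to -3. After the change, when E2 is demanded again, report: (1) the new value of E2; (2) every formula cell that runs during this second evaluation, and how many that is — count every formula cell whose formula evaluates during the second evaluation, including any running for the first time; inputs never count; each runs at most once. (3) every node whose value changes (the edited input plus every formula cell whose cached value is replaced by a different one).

E2 now evaluates to 5.
Run set: C4, E8, F5, F9, H5, H11 (6 run).
Changed values: A3, C4, F5, F9, H5, H11.
The important point: E8 recomputes to an identical value, and the output ends up unchanged.

Initial pass — values computed on the first demand:
  H11 = MAX(-5, 7) = 7
  H5 = MAX(7, 7) = 7
  C4 = 7 + 7 = 14
  F9 = MIN(14, 7) = 7
  F5 = 7 - 7 = 0
  E8 = MIN(0, -5) = -5
  E2 = -(-5) = 5

Second demand — change propagation:
  H11: re-runs because A3 7->-3; new result -3.
  H5: re-runs because A3 7->-3; H11 7->-3; new result -3.
  C4: re-runs because H5 7->-3; H11 7->-3; new result -6.
  F9: re-runs because C4 14->-6; H5 7->-3; new result -6.
  F5: re-runs because A3 7->-3; F9 7->-6; new result 3.
  E8: re-runs because F5 0->3; new result -5 (unchanged).
  E2: re-examined; everything it read last time is the same (E8 unchanged) — cache 5 kept, no run.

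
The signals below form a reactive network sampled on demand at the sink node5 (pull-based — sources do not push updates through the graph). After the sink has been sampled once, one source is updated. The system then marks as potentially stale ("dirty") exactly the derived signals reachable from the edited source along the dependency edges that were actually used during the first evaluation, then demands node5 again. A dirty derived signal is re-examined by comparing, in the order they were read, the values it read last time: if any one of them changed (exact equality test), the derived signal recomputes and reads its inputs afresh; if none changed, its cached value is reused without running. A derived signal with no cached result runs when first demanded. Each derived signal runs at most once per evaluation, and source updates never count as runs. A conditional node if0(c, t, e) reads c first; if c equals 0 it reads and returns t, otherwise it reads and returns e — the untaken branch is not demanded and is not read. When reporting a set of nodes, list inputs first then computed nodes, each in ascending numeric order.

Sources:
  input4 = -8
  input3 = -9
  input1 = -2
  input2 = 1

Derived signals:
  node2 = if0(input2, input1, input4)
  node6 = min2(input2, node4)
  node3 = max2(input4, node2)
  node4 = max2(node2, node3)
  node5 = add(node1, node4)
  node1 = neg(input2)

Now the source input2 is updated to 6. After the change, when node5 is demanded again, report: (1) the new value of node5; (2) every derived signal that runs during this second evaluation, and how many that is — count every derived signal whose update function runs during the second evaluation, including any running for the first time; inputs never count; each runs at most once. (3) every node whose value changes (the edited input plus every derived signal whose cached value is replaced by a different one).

node5 now evaluates to -14.
Run set: node1, node2, node5 (3 run).
Changed values: input2, node1, node5.
The important point: at node3 every value read last time is unchanged, so the dirty flag clears without a run.

Initial pass — values computed on the first demand:
  node1 = neg(1) = -1
  node2 = if0(input2=1 -> else branch input4) = -8
  node3 = max2(-8, -8) = -8
  node4 = max2(-8, -8) = -8
  node5 = add(-1, -8) = -9

Second demand — change propagation:
  node1: re-runs because input2 1->6; new result -6.
  node2: re-runs because input2 1->6; new result -8 (unchanged).
  node3: re-examined; everything it read last time is the same (input4 unchanged, node2 unchanged) — cache -8 kept, no run.
  node4: re-examined; everything it read last time is the same (node2 unchanged, node3 unchanged) — cache -8 kept, no run.
  node5: re-runs because node1 -1->-6; new result -14.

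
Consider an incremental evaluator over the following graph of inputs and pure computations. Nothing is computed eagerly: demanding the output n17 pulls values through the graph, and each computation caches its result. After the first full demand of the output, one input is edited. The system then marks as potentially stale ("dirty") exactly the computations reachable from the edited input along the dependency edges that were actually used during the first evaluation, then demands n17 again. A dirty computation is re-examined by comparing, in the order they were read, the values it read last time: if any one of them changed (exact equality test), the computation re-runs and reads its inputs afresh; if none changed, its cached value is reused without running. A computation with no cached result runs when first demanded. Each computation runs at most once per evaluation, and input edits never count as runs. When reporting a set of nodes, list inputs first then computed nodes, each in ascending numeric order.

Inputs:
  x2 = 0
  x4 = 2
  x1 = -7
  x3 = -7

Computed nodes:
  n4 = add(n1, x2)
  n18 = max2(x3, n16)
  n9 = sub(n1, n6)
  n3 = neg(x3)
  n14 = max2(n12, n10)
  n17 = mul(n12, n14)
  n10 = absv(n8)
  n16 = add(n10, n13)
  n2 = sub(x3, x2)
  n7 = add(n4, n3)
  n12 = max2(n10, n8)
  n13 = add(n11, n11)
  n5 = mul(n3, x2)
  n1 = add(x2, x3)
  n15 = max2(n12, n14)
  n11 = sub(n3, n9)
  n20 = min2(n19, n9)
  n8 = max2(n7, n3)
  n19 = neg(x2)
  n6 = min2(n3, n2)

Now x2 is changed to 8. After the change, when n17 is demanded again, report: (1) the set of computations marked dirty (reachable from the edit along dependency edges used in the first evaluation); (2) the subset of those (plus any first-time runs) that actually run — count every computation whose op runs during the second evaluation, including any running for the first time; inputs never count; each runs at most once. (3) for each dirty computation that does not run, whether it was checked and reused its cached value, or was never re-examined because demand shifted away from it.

Initial pass — values computed on the first demand:
  n1 = add(0, -7) = -7
  n3 = neg(-7) = 7
  n4 = add(-7, 0) = -7
  n7 = add(-7, 7) = 0
  n8 = max2(0, 7) = 7
  n10 = absv(7) = 7
  n12 = max2(7, 7) = 7
  n14 = max2(7, 7) = 7
  n17 = mul(7, 7) = 49

Second demand — change propagation:
  n1: re-runs because x2 0->8; new result 1.
  n4: re-runs because n1 -7->1; x2 0->8; new result 9.
  n7: re-runs because n4 -7->9; new result 16.
  n8: re-runs because n7 0->16; new result 16.
  n10: re-runs because n8 7->16; new result 16.
  n12: re-runs because n10 7->16; n8 7->16; new result 16.
  n14: re-runs because n12 7->16; n10 7->16; new result 16.
  n17: re-runs because n12 7->16; n14 7->16; new result 256.

Dirty set: n1, n4, n7, n8, n10, n12, n14, n17.
Run set: n1, n4, n7, n8, n10, n12, n14, n17 (8 run).
All dirty computations ended up running.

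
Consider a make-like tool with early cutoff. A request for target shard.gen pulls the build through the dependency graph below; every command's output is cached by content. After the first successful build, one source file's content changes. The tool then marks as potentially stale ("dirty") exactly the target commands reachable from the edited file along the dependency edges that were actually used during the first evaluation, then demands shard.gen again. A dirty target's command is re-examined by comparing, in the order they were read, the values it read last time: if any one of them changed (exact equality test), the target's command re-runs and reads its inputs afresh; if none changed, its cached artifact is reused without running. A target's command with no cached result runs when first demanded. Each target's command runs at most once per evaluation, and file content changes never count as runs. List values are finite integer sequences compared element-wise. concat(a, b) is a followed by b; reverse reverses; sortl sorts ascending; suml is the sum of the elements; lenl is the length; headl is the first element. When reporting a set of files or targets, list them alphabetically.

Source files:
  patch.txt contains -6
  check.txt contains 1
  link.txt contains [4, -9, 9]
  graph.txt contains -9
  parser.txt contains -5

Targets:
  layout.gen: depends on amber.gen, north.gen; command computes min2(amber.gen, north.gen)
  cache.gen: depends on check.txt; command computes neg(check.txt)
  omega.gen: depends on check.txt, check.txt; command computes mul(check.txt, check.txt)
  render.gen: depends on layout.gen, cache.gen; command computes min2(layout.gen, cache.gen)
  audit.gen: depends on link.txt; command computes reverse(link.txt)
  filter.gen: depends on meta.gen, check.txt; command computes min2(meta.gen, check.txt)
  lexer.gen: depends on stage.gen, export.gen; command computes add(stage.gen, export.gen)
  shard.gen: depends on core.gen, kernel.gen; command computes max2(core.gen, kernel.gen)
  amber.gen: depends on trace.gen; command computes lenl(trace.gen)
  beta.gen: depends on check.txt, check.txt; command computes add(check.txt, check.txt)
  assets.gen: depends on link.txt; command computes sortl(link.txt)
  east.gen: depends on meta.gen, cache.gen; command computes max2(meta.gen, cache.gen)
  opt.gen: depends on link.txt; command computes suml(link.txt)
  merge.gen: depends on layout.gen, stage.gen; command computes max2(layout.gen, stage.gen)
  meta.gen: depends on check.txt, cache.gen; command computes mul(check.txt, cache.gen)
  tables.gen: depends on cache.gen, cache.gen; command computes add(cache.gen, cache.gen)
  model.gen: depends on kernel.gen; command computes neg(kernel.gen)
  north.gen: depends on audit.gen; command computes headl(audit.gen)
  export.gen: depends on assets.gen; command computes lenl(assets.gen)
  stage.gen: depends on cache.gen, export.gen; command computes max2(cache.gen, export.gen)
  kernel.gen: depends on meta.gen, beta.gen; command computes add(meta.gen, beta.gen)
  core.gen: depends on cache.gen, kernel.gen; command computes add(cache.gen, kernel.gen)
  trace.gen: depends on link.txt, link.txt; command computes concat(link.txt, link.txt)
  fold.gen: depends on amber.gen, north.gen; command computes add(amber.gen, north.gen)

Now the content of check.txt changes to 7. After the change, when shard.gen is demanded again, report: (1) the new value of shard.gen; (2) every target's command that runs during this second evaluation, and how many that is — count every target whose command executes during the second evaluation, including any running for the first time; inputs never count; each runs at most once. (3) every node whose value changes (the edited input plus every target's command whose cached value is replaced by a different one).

Demanding shard.gen again yields -35.
6 target commands run: beta.gen, cache.gen, core.gen, kernel.gen, meta.gen, shard.gen.
The nodes whose values change: beta.gen, cache.gen, check.txt, core.gen, kernel.gen, meta.gen, shard.gen.

First demand of the output computes:
  beta.gen = add(1, 1) = 2
  cache.gen = neg(1) = -1
  meta.gen = mul(1, -1) = -1
  kernel.gen = add(-1, 2) = 1
  core.gen = add(-1, 1) = 0
  shard.gen = max2(0, 1) = 1

After the edit, cleaning proceeds:
  beta.gen: a read changed (check.txt 1->7; check.txt 1->7) — executes, giving 14.
  cache.gen: a read changed (check.txt 1->7) — executes, giving -7.
  meta.gen: a read changed (check.txt 1->7; cache.gen -1->-7) — executes, giving -49.
  kernel.gen: a read changed (meta.gen -1->-49; beta.gen 2->14) — executes, giving -35.
  core.gen: a read changed (cache.gen -1->-7; kernel.gen 1->-35) — executes, giving -42.
  shard.gen: a read changed (core.gen 0->-42; kernel.gen 1->-35) — executes, giving -35.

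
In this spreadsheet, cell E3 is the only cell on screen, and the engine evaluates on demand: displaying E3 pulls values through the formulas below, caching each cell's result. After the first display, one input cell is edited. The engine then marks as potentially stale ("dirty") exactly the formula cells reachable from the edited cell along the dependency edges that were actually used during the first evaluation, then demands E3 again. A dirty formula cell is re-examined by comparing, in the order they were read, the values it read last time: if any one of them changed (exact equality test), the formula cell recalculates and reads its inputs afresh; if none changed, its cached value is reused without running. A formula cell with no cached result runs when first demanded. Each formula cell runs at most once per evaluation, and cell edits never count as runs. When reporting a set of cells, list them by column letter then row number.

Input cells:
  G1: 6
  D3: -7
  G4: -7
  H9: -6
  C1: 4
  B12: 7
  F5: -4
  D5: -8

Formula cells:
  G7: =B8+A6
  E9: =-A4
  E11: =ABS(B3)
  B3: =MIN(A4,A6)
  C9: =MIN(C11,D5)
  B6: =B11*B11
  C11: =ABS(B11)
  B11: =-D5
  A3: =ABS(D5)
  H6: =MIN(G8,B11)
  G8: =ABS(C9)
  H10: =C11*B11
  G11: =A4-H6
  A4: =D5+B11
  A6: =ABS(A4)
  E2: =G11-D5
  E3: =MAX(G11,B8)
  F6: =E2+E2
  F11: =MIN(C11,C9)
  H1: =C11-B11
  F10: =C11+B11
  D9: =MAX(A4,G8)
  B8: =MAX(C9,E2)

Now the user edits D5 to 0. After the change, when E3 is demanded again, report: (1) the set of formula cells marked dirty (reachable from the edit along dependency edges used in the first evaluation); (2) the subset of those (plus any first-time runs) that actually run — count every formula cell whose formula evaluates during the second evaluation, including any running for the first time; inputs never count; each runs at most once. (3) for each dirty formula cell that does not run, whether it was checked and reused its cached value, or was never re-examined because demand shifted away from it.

Initial pass — values computed on the first demand:
  B11 = -(-8) = 8
  A4 = -8 + 8 = 0
  C11 = ABS(8) = 8
  C9 = MIN(8, -8) = -8
  G8 = ABS(-8) = 8
  H6 = MIN(8, 8) = 8
  G11 = 0 - 8 = -8
  E2 = -8 - -8 = 0
  B8 = MAX(-8, 0) = 0
  E3 = MAX(-8, 0) = 0

Second demand — change propagation:
  B11: re-runs because D5 -8->0; new result 0.
  A4: re-runs because D5 -8->0; B11 8->0; new result 0 (unchanged).
  C11: re-runs because B11 8->0; new result 0.
  C9: re-runs because C11 8->0; D5 -8->0; new result 0.
  G8: re-runs because C9 -8->0; new result 0.
  H6: re-runs because G8 8->0; B11 8->0; new result 0.
  G11: re-runs because H6 8->0; new result 0.
  E2: re-runs because G11 -8->0; D5 -8->0; new result 0 (unchanged).
  B8: re-runs because C9 -8->0; new result 0 (unchanged).
  E3: re-runs because G11 -8->0; new result 0 (unchanged).

Dirty set: A4, B8, B11, C9, C11, E2, E3, G8, G11, H6.
Run set: A4, B8, B11, C9, C11, E2, E3, G8, G11, H6 (10 run).
All dirty formula cells ended up running.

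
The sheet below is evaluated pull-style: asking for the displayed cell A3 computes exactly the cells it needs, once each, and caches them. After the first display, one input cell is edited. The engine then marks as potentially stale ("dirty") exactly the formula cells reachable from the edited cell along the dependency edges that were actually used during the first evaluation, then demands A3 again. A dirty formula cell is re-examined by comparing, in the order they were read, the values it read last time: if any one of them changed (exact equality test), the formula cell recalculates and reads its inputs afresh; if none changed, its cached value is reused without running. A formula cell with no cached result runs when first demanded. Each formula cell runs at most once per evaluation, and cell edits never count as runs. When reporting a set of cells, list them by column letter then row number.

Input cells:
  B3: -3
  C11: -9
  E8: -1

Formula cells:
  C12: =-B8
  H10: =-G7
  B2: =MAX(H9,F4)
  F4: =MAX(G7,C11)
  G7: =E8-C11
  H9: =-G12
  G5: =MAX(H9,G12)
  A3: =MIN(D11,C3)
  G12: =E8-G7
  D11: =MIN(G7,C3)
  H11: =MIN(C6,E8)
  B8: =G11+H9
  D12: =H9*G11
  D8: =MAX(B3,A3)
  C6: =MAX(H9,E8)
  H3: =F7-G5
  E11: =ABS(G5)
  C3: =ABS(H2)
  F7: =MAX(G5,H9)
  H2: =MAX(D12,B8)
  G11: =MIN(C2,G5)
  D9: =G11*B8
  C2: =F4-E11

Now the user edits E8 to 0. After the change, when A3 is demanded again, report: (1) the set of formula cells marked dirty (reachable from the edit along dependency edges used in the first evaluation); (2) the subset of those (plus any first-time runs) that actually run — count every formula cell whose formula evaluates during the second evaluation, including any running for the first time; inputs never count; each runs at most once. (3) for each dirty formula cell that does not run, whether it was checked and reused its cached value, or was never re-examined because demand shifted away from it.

The edit dirties: A3, B8, C2, C3, D11, D12, E11, F4, G5, G7, G11, G12, H2, H9.
11 formula cells run: A3, B8, C2, C3, D11, D12, F4, G7, G11, G12, H2.
Cache hits after checking: E11, G5, H9.
Note where the cutoff bites: H9 is checked, finds nothing changed, and keeps its cache.

First demand of the output computes:
  G7 = -1 - -9 = 8
  F4 = MAX(8, -9) = 8
  G12 = -1 - 8 = -9
  H9 = -(-9) = 9
  G5 = MAX(9, -9) = 9
  E11 = ABS(9) = 9
  C2 = 8 - 9 = -1
  G11 = MIN(-1, 9) = -1
  B8 = -1 + 9 = 8
  D12 = 9 * -1 = -9
  H2 = MAX(-9, 8) = 8
  C3 = ABS(8) = 8
  D11 = MIN(8, 8) = 8
  A3 = MIN(8, 8) = 8

After the edit, cleaning proceeds:
  G7: a read changed (E8 -1->0) — executes, giving 9.
  F4: a read changed (G7 8->9) — executes, giving 9.
  G12: a read changed (E8 -1->0; G7 8->9) — executes, giving -9 — identical to its old value.
  H9: dirty, but its reads are unchanged (G12 unchanged); cached 9 stands.
  G5: dirty, but its reads are unchanged (H9 unchanged, G12 unchanged); cached 9 stands.
  E11: dirty, but its reads are unchanged (G5 unchanged); cached 9 stands.
  C2: a read changed (F4 8->9) — executes, giving 0.
  G11: a read changed (C2 -1->0) — executes, giving 0.
  B8: a read changed (G11 -1->0) — executes, giving 9.
  D12: a read changed (G11 -1->0) — executes, giving 0.
  H2: a read changed (D12 -9->0; B8 8->9) — executes, giving 9.
  C3: a read changed (H2 8->9) — executes, giving 9.
  D11: a read changed (G7 8->9; C3 8->9) — executes, giving 9.
  A3: a read changed (D11 8->9; C3 8->9) — executes, giving 9.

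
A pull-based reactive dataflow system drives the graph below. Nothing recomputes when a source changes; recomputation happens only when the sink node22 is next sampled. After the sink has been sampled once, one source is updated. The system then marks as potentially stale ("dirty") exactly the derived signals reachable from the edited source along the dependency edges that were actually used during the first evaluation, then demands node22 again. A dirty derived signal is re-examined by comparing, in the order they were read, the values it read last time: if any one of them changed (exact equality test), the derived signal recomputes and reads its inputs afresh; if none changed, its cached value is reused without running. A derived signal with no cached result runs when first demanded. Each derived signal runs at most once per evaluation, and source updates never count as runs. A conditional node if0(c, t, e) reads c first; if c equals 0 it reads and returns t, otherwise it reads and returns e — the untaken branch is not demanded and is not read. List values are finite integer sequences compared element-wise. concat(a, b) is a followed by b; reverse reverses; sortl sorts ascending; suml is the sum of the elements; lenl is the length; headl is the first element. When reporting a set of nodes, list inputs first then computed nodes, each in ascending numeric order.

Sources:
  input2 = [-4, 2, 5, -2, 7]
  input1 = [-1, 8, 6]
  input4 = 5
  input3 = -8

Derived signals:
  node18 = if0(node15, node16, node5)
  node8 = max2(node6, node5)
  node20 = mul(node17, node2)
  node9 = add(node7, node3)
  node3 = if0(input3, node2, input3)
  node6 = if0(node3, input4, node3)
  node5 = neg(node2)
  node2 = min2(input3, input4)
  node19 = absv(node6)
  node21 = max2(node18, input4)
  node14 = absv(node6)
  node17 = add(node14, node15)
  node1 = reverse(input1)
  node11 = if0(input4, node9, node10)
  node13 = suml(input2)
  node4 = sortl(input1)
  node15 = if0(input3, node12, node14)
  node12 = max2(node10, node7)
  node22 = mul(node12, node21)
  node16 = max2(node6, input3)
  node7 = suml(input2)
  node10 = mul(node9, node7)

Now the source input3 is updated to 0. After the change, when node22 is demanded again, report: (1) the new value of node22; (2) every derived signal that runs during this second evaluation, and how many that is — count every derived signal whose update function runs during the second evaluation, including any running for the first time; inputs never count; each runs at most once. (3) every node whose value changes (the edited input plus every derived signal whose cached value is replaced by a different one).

First evaluation (everything demanded from the output):
  node2 = min2(-8, 5) = -8
  node3 = if0(input3=-8 -> else branch input3) = -8
  node5 = neg(-8) = 8
  node6 = if0(node3=-8 -> else branch node3) = -8
  node7 = suml([-4, 2, 5, -2, 7]) = 8
  node9 = add(8, -8) = 0
  node10 = mul(0, 8) = 0
  node12 = max2(0, 8) = 8
  node14 = absv(-8) = 8
  node15 = if0(input3=-8 -> else branch node14) = 8
  node18 = if0(node15=8 -> else branch node5) = 8
  node21 = max2(8, 5) = 8
  node22 = mul(8, 8) = 64

Propagation after the edit:
  node2: runs — input3 -8->0; result 0.
  node3: runs — input3 -8->0; input3 -8->0; result 0.
  node5: runs — node2 -8->0; result 0.
  node6: marked dirty but never re-examined — demand shifted away from it.
  node9: runs — node3 -8->0; result 8.
  node10: runs — node9 0->8; result 64.
  node12: runs — node10 0->64; result 64.
  node14: marked dirty but never re-examined — demand shifted away from it.
  node15: runs — input3 -8->0; result 64.
  node18: runs — node15 8->64; node5 8->0; result 0.
  node21: runs — node18 8->0; result 5.
  node22: runs — node12 8->64; node21 8->5; result 320.

Key observation: a condition flipped, so demand moved to the other branch — node6, node14 are never re-examined.

New value of node22: 320.
Derived signals that run: node2, node3, node5, node9, node10, node12, node15, node18, node21, node22 — 10 in total.
Values that change: input3, node2, node3, node5, node9, node10, node12, node15, node18, node21, node22.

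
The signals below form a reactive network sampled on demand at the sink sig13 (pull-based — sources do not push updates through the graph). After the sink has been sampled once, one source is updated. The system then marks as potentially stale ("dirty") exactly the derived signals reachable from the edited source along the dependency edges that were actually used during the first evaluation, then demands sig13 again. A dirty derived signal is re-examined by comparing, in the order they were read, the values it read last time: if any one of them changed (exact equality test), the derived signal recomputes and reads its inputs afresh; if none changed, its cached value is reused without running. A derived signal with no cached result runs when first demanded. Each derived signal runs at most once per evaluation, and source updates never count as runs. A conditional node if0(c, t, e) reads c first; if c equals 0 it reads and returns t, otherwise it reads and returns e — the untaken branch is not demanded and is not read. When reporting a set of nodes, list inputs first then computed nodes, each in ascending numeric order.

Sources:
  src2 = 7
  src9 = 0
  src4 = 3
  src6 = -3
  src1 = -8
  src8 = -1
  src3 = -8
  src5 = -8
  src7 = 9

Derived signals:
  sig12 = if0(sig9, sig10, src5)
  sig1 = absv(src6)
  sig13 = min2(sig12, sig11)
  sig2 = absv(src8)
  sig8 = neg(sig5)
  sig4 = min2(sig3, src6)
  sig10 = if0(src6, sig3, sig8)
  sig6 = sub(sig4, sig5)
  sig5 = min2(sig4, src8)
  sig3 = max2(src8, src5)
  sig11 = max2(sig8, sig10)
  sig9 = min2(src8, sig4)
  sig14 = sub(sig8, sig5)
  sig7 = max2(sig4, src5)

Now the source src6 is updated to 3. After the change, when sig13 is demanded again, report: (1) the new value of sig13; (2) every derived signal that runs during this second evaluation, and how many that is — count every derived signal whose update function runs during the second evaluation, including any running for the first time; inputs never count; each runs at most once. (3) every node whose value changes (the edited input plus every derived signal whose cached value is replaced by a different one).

sig13 now evaluates to -8.
Run set: sig4, sig5, sig8, sig9, sig10, sig11, sig12, sig13 (8 run).
Changed values: src6, sig4, sig5, sig8, sig9, sig10, sig11.

Initial pass — values computed on the first demand:
  sig3 = max2(-1, -8) = -1
  sig4 = min2(-1, -3) = -3
  sig5 = min2(-3, -1) = -3
  sig8 = neg(-3) = 3
  sig9 = min2(-1, -3) = -3
  sig10 = if0(src6=-3 -> else branch sig8) = 3
  sig11 = max2(3, 3) = 3
  sig12 = if0(sig9=-3 -> else branch src5) = -8
  sig13 = min2(-8, 3) = -8

Second demand — change propagation:
  sig4: re-runs because src6 -3->3; new result -1.
  sig5: re-runs because sig4 -3->-1; new result -1.
  sig8: re-runs because sig5 -3->-1; new result 1.
  sig9: re-runs because sig4 -3->-1; new result -1.
  sig10: re-runs because src6 -3->3; sig8 3->1; new result 1.
  sig11: re-runs because sig8 3->1; sig10 3->1; new result 1.
  sig12: re-runs because sig9 -3->-1; new result -8 (unchanged).
  sig13: re-runs because sig11 3->1; new result -8 (unchanged).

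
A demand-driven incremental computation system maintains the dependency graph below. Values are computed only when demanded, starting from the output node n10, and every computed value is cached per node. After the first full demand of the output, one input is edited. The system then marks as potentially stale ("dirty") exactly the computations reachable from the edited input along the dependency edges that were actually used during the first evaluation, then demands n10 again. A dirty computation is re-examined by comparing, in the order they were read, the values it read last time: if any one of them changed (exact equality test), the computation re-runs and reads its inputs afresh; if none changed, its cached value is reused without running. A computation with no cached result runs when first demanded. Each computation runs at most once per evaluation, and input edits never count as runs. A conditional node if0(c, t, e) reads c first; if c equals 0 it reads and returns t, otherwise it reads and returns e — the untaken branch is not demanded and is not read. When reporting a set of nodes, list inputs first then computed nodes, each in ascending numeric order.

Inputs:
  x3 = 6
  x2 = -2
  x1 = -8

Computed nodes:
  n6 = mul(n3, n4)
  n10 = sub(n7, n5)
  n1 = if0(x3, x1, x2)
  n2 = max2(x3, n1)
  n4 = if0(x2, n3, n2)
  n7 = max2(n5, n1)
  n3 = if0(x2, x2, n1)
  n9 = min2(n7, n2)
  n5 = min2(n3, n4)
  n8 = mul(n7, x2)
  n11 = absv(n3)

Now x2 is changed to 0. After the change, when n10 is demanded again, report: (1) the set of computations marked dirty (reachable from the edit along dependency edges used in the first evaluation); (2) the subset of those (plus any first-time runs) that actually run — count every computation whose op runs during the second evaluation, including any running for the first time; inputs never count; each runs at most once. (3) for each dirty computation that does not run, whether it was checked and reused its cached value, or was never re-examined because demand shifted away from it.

Marked dirty: n1, n2, n3, n4, n5, n7, n10.
Computations that run: n1, n3, n4, n5, n7, n10 — 6 in total.
Never re-examined (demand shifted away): n2.
Key observation: a condition flipped, so demand moved to the other branch — n2 is never re-examined.

First evaluation (everything demanded from the output):
  n1 = if0(x3=6 -> else branch x2) = -2
  n2 = max2(6, -2) = 6
  n3 = if0(x2=-2 -> else branch n1) = -2
  n4 = if0(x2=-2 -> else branch n2) = 6
  n5 = min2(-2, 6) = -2
  n7 = max2(-2, -2) = -2
  n10 = sub(-2, -2) = 0

Propagation after the edit:
  n1: runs — x2 -2->0; result 0.
  n2: marked dirty but never re-examined — demand shifted away from it.
  n3: runs — x2 -2->0; n1 -2->0; result 0.
  n4: runs — x2 -2->0; result 0.
  n5: runs — n3 -2->0; n4 6->0; result 0.
  n7: runs — n5 -2->0; n1 -2->0; result 0.
  n10: runs — n7 -2->0; n5 -2->0; result 0 (same value as before).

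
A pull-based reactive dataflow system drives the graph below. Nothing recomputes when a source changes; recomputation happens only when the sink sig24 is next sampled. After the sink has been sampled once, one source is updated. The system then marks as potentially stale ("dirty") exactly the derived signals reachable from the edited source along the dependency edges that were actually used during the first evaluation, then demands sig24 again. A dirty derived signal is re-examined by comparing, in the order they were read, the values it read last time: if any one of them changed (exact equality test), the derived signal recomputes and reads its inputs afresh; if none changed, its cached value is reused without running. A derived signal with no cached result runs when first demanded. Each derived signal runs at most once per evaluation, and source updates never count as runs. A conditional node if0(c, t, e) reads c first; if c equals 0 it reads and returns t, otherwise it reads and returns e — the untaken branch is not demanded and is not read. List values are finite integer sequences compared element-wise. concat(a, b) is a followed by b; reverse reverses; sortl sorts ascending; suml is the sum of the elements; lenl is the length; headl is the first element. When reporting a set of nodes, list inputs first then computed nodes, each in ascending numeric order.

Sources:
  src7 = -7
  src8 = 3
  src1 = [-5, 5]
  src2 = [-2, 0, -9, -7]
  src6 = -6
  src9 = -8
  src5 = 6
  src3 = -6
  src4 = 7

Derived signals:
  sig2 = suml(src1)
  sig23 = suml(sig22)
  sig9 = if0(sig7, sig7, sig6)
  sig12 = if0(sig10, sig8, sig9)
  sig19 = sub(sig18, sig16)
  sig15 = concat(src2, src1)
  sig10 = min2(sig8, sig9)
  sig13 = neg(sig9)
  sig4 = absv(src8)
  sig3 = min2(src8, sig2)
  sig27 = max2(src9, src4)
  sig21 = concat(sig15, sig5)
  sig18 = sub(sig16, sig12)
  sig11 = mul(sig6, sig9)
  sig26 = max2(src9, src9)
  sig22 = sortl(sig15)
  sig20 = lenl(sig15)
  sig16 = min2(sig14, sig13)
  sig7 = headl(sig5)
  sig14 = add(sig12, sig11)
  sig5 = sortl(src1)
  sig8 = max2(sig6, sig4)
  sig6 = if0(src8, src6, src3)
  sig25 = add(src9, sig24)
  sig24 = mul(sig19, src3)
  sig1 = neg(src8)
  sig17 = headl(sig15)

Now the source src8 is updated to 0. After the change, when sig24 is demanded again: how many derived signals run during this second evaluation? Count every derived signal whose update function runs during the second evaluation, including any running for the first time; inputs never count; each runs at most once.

First evaluation (everything demanded from the output):
  sig4 = absv(3) = 3
  sig5 = sortl([-5, 5]) = [-5, 5]
  sig6 = if0(src8=3 -> else branch src3) = -6
  sig7 = headl([-5, 5]) = -5
  sig8 = max2(-6, 3) = 3
  sig9 = if0(sig7=-5 -> else branch sig6) = -6
  sig10 = min2(3, -6) = -6
  sig11 = mul(-6, -6) = 36
  sig12 = if0(sig10=-6 -> else branch sig9) = -6
  sig13 = neg(-6) = 6
  sig14 = add(-6, 36) = 30
  sig16 = min2(30, 6) = 6
  sig18 = sub(6, -6) = 12
  sig19 = sub(12, 6) = 6
  sig24 = mul(6, -6) = -36

Propagation after the edit:
  sig4: runs — src8 3->0; result 0.
  sig6: runs — src8 3->0; result -6 (same value as before).
  sig8: runs — sig4 3->0; result 0.
  sig9: checked — values it read are unchanged (sig7 unchanged, sig6 unchanged); reused cached -6 without running.
  sig10: runs — sig8 3->0; result -6 (same value as before).
  sig11: checked — values it read are unchanged (sig6 unchanged, sig9 unchanged); reused cached 36 without running.
  sig12: checked — values it read are unchanged (sig10 unchanged, sig9 unchanged); reused cached -6 without running.
  sig13: checked — values it read are unchanged (sig9 unchanged); reused cached 6 without running.
  sig14: checked — values it read are unchanged (sig12 unchanged, sig11 unchanged); reused cached 30 without running.
  sig16: checked — values it read are unchanged (sig14 unchanged, sig13 unchanged); reused cached 6 without running.
  sig18: checked — values it read are unchanged (sig16 unchanged, sig12 unchanged); reused cached 12 without running.
  sig19: checked — values it read are unchanged (sig18 unchanged, sig16 unchanged); reused cached 6 without running.
  sig24: checked — values it read are unchanged (sig19 unchanged, src3 unchanged); reused cached -36 without running.

Key observation: the cutoff stops propagation at sig9 — its inputs' values are unchanged, so it reuses its cache.

Derived signals that run: sig4, sig6, sig8, sig10 — 4 in total.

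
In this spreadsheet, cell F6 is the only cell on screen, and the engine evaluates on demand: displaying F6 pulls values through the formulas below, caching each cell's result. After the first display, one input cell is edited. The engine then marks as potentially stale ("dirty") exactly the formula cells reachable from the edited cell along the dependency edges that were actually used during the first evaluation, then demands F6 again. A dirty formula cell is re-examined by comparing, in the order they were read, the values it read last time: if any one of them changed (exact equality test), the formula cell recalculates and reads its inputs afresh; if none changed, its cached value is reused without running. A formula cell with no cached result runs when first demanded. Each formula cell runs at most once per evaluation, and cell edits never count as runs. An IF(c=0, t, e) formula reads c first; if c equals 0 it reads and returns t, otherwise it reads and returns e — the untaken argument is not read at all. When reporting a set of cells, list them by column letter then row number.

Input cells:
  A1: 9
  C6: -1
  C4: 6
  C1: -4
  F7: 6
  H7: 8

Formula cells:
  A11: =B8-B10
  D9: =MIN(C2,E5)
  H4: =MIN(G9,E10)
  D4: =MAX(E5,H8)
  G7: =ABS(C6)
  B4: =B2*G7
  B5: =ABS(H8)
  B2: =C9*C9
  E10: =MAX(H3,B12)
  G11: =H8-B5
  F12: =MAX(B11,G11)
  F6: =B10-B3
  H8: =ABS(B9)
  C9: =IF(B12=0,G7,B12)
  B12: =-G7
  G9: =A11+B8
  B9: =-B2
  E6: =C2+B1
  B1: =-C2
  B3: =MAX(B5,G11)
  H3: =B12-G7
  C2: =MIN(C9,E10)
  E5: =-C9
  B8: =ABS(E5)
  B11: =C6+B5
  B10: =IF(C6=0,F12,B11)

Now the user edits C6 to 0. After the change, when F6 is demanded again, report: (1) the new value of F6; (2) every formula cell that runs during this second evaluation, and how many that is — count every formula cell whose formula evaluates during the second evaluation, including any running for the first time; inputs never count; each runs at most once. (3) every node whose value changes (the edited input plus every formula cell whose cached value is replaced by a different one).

Initial pass — values computed on the first demand:
  G7 = ABS(-1) = 1
  B12 = -(1) = -1
  C9 = IF(B12=0: B12=-1 -> else branch B12) = -1
  B2 = -1 * -1 = 1
  B9 = -(1) = -1
  H8 = ABS(-1) = 1
  B5 = ABS(1) = 1
  B11 = -1 + 1 = 0
  B10 = IF(C6=0: C6=-1 -> else branch B11) = 0
  G11 = 1 - 1 = 0
  B3 = MAX(1, 0) = 1
  F6 = 0 - 1 = -1

Second demand — change propagation:
  G7: re-runs because C6 -1->0; new result 0.
  B12: re-runs because G7 1->0; new result 0.
  C9: re-runs because B12 -1->0; B12 -1->0; new result 0.
  B2: re-runs because C9 -1->0; C9 -1->0; new result 0.
  B9: re-runs because B2 1->0; new result 0.
  H8: re-runs because B9 -1->0; new result 0.
  B5: re-runs because H8 1->0; new result 0.
  B11: re-runs because C6 -1->0; B5 1->0; new result 0 (unchanged).
  G11: re-runs because H8 1->0; B5 1->0; new result 0 (unchanged).
  B3: re-runs because B5 1->0; new result 0.
  F12: newly demanded (no cache) — executes and yields 0.
  B10: re-runs because C6 -1->0; new result 0 (unchanged).
  F6: re-runs because B3 1->0; new result 0.

The important point: the flipped condition pulls in fresh nodes; F12 runs for the first time.

F6 now evaluates to 0.
Run set: B2, B3, B5, B9, B10, B11, B12, C9, F6, F12, G7, G11, H8 (13 run).
Changed values: B2, B3, B5, B9, B12, C6, C9, F6, G7, H8.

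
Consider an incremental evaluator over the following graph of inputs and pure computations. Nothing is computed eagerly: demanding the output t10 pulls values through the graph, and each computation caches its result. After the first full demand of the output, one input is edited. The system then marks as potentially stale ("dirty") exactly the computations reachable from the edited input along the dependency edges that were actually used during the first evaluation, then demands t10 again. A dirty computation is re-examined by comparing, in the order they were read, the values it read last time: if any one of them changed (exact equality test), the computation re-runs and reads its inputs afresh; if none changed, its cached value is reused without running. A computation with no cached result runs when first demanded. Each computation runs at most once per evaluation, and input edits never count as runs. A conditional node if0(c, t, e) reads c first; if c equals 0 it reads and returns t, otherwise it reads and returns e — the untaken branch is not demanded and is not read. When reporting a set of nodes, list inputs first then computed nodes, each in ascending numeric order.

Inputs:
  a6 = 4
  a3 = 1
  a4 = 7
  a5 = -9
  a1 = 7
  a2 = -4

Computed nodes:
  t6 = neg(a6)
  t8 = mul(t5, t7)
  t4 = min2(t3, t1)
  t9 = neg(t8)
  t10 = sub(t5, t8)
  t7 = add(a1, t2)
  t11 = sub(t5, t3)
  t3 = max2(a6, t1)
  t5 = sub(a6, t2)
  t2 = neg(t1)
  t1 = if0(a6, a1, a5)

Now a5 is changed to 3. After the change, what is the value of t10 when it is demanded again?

t10 now evaluates to -21.

Initial pass — values computed on the first demand:
  t1 = if0(a6=4 -> else branch a5) = -9
  t2 = neg(-9) = 9
  t5 = sub(4, 9) = -5
  t7 = add(7, 9) = 16
  t8 = mul(-5, 16) = -80
  t10 = sub(-5, -80) = 75

Second demand — change propagation:
  t1: re-runs because a5 -9->3; new result 3.
  t2: re-runs because t1 -9->3; new result -3.
  t5: re-runs because t2 9->-3; new result 7.
  t7: re-runs because t2 9->-3; new result 4.
  t8: re-runs because t5 -5->7; t7 16->4; new result 28.
  t10: re-runs because t5 -5->7; t8 -80->28; new result -21.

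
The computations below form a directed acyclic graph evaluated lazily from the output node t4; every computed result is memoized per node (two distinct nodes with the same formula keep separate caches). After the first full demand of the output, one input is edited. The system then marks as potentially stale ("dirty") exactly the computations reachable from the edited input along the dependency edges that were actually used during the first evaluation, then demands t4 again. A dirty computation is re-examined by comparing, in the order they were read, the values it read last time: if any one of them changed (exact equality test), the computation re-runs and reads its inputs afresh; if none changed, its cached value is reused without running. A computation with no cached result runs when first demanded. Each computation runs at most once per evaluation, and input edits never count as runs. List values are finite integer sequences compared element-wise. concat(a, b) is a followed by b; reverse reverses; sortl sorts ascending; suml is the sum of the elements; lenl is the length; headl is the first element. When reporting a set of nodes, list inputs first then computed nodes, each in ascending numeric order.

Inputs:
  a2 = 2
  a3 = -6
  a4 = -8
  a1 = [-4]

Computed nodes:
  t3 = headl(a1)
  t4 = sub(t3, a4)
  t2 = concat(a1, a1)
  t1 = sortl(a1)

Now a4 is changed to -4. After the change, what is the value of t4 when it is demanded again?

Demanding t4 again yields 0.

First demand of the output computes:
  t3 = headl([-4]) = -4
  t4 = sub(-4, -8) = 4

After the edit, cleaning proceeds:
  t4: a read changed (a4 -8->-4) — executes, giving 0.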